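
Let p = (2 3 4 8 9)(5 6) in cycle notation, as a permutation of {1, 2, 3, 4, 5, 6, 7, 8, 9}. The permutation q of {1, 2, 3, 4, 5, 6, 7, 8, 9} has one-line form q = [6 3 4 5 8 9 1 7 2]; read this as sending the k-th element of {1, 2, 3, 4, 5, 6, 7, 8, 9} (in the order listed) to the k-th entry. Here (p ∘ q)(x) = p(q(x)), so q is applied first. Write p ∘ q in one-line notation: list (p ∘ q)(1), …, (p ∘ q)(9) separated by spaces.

For each element, apply q then p: 1 → 6 → 5; 2 → 3 → 4; 3 → 4 → 8; 4 → 5 → 6; 5 → 8 → 9; 6 → 9 → 2; 7 → 1 → 1; 8 → 7 → 7; 9 → 2 → 3.
So p ∘ q in one-line form is 5 4 8 6 9 2 1 7 3.

5 4 8 6 9 2 1 7 3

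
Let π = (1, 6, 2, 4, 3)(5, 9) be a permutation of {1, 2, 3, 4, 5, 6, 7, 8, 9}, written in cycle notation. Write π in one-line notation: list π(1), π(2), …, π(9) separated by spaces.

Image by image: 1↦6, 2↦4, 3↦1, 4↦3, 5↦9, 6↦2, 7↦7, 8↦8, 9↦5.
Listing these in domain order gives 6 4 1 3 9 2 7 8 5.

6 4 1 3 9 2 7 8 5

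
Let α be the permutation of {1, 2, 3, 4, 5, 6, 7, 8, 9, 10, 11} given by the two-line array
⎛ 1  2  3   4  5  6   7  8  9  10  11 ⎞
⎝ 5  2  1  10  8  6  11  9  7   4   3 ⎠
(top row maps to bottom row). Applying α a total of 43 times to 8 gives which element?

9

Tracing 8 → 9 → … returns to 8 after 7 steps, so 8 lies in a 7-cycle (1 5 8 9 7 11 3).
Powers repeat with period 7 on this cycle, and 43 mod 7 = 1, so α^43(8) = α^1(8).
Stepping 1 place around the cycle: 8 → 9.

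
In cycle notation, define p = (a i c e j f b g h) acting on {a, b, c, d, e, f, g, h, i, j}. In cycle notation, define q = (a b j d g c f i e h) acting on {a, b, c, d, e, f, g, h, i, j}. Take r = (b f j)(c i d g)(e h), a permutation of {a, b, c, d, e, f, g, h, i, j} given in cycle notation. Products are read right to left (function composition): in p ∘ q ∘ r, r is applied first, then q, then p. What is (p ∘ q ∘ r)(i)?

Chase i: r(i) = d; q(d) = g; p(g) = h. Hence (p ∘ q ∘ r)(i) = h.

h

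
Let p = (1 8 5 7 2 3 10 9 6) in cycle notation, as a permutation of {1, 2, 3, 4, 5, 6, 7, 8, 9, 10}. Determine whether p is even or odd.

The cycle lengths are 9, 1.
A cycle of length ℓ contributes ℓ−1 transpositions, so p is a product of 8 transpositions — even.

even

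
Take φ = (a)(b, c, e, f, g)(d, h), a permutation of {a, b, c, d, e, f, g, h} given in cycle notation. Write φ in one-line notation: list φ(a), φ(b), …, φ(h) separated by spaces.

Image by image: a↦a, b↦c, c↦e, d↦h, e↦f, f↦g, g↦b, h↦d.
So the one-line form is a c e h f g b d.

a c e h f g b d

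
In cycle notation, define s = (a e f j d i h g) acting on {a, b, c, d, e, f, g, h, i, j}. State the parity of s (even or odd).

The cycle lengths are 8, 1, 1.
A cycle is odd iff its length is even; s has 1 even-length cycle, so sgn(s) = (−1)^1 and s is odd.

odd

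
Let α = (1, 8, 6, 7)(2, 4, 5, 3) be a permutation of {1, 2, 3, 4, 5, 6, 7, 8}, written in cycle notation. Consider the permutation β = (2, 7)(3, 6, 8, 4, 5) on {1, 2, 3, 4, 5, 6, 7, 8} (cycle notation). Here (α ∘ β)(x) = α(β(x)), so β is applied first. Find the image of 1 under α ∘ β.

(α ∘ β)(1) = α(β(1)). β(1) = 1, then α(1) = 8. So (α ∘ β)(1) = 8.

8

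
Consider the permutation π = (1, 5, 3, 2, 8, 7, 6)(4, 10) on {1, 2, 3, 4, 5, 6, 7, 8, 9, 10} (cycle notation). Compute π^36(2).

8

2 lies in the 7-cycle (1, 5, 3, 2, 8, 7, 6).
Powers repeat with period 7 on this cycle, and 36 mod 7 = 1, so π^36(2) = π^1(2).
Advancing 1 step from 2: 2 → 8.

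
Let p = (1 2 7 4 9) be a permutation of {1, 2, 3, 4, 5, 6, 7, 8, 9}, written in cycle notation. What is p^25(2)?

2

2 lies in the 5-cycle (1 2 7 4 9).
Since the cycle has length 5, p^25 acts on it the same as p^0 (25 mod 5 = 0).
So p^25(2) = 2.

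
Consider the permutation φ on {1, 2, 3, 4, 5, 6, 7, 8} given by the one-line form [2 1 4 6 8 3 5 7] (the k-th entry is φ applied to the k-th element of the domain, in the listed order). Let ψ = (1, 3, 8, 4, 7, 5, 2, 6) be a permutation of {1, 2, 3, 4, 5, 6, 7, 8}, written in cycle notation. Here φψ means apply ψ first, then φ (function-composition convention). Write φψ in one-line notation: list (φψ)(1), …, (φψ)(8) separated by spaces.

4 3 7 5 1 2 8 6

(φψ)(x) = φ(ψ(x)). Computing each image: φ(ψ(1)) = φ(3) = 4, φ(ψ(2)) = φ(6) = 3, φ(ψ(3)) = φ(8) = 7, φ(ψ(4)) = φ(7) = 5, φ(ψ(5)) = φ(2) = 1, φ(ψ(6)) = φ(1) = 2, φ(ψ(7)) = φ(5) = 8, φ(ψ(8)) = φ(4) = 6.
Hence φψ = [4 3 7 5 1 2 8 6].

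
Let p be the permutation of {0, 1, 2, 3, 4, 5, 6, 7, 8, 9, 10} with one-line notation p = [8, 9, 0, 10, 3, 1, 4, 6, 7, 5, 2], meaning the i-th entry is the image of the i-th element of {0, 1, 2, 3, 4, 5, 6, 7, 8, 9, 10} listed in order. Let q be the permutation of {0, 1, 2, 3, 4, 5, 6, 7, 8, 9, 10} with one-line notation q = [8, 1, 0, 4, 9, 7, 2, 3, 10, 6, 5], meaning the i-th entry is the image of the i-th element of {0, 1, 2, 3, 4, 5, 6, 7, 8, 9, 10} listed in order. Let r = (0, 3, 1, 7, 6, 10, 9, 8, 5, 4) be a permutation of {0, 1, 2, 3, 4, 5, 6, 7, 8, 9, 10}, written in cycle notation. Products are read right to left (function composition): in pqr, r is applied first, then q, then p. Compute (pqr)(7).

Chase 7: r(7) = 6; q(6) = 2; p(2) = 0. Hence (pqr)(7) = 0.

0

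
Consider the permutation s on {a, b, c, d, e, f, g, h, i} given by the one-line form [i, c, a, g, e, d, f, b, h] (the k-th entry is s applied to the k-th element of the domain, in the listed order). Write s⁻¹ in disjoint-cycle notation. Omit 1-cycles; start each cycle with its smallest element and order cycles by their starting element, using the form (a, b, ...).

The cycle decomposition of s is (a, i, h, b, c)(d, g, f).
Reversing each cycle (and rotating so the smallest element leads) gives s⁻¹ = (a, c, b, h, i)(d, f, g).

(a, c, b, h, i)(d, f, g)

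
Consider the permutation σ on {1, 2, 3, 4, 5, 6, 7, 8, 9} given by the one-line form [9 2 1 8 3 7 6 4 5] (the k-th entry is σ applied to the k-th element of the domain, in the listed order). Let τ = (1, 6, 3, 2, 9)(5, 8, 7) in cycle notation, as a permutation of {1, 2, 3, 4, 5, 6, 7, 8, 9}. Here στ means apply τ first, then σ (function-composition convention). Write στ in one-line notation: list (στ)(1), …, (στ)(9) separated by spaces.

7 5 2 8 4 1 3 6 9

(στ)(x) = σ(τ(x)). Computing each image: σ(τ(1)) = σ(6) = 7, σ(τ(2)) = σ(9) = 5, σ(τ(3)) = σ(2) = 2, σ(τ(4)) = σ(4) = 8, σ(τ(5)) = σ(8) = 4, σ(τ(6)) = σ(3) = 1, σ(τ(7)) = σ(5) = 3, σ(τ(8)) = σ(7) = 6, σ(τ(9)) = σ(1) = 9.
Hence στ = [7 5 2 8 4 1 3 6 9].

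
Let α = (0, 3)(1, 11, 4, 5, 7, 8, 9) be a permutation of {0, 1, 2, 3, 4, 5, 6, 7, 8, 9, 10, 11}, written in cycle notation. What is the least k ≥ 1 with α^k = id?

14

The disjoint cycles have lengths 7, 2, 1, 1, 1.
The order of α is the least common multiple of its cycle lengths: lcm(7, 2) = 14.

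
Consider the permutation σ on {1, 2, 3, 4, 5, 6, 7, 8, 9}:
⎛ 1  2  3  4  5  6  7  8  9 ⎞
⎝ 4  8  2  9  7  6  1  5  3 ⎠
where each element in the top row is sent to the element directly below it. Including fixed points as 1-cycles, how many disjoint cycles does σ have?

The cycle decomposition is (1, 4, 9, 3, 2, 8, 5, 7)(6), which has 2 cycles (counting 1-cycles).

2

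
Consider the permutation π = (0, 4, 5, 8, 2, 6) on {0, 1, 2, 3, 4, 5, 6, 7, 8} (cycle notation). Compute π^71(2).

8

2 lies in the 6-cycle (0, 4, 5, 8, 2, 6).
On a 6-cycle, π^6 is the identity, so π^71 = π^5 there (71 ≡ 5 mod 6).
Stepping 5 places around the cycle: 2 → 6 → 0 → 4 → 5 → 8.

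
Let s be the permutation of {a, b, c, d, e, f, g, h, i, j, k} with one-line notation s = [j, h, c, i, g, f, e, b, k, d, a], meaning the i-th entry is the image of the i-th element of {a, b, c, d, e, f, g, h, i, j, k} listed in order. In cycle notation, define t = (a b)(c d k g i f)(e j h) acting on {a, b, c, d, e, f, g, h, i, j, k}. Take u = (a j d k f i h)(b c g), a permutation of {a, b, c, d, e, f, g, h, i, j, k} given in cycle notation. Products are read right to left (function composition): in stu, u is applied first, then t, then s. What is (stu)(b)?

(stu)(b) = s(t(u(b))). u(b) = c, then t(c) = d, then s(d) = i, so the result is i.

i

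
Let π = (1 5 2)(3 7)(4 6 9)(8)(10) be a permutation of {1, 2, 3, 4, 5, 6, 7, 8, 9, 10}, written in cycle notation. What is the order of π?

The cycle type of π is (3, 3, 2, 1, 1).
Since disjoint cycles commute, ord(π) = lcm(3, 3, 2) = 6.

6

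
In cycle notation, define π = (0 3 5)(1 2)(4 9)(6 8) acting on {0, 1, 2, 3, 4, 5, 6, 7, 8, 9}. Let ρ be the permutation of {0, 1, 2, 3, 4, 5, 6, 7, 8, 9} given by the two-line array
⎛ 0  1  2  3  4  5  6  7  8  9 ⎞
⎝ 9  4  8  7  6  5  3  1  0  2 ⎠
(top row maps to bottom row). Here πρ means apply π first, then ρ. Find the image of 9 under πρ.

6

π(9) = 4, then ρ(4) = 6; composing gives (πρ)(9) = 6.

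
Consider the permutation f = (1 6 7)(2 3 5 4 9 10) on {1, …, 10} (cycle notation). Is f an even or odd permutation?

The cycle lengths are 6, 3, 1.
A cycle of length ℓ contributes ℓ−1 transpositions, so f is a product of 5 + 2 = 7 transpositions — odd.

odd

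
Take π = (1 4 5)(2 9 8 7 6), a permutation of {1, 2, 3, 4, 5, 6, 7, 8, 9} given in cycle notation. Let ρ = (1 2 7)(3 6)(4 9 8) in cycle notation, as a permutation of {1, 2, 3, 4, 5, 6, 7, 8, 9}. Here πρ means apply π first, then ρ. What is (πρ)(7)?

π(7) = 6, then ρ(6) = 3; composing gives (πρ)(7) = 3.

3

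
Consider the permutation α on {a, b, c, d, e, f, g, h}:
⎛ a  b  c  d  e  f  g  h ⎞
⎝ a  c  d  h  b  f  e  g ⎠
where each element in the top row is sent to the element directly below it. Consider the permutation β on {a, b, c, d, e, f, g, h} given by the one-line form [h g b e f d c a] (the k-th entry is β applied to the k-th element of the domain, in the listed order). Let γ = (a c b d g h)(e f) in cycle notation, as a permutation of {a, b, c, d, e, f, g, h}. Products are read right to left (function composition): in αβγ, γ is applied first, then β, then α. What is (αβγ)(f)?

f

Chase f: γ(f) = e; β(e) = f; α(f) = f. Hence (αβγ)(f) = f.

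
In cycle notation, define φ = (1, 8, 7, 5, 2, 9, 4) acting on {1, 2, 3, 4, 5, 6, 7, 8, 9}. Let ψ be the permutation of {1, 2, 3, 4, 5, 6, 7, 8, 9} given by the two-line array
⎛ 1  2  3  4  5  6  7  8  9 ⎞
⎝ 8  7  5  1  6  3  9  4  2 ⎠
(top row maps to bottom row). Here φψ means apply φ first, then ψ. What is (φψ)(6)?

3

First apply φ: φ(6) = 6, then ψ(6) = 3. Thus (φψ)(6) = 3.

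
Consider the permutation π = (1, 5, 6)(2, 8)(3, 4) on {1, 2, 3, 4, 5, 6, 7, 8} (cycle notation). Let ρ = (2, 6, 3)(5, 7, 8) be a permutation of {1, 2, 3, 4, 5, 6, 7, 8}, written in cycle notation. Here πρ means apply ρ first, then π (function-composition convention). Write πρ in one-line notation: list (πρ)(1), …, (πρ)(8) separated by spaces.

(πρ)(x) = π(ρ(x)). Computing each image: π(ρ(1)) = π(1) = 5, π(ρ(2)) = π(6) = 1, π(ρ(3)) = π(2) = 8, π(ρ(4)) = π(4) = 3, π(ρ(5)) = π(7) = 7, π(ρ(6)) = π(3) = 4, π(ρ(7)) = π(8) = 2, π(ρ(8)) = π(5) = 6.
Hence πρ = [5 1 8 3 7 4 2 6].

5 1 8 3 7 4 2 6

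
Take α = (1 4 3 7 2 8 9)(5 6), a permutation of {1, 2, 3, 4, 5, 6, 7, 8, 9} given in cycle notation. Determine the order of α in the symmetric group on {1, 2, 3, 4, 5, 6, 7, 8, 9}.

The disjoint cycles have lengths 7, 2.
Since disjoint cycles commute, ord(α) = lcm(7, 2) = 14.

14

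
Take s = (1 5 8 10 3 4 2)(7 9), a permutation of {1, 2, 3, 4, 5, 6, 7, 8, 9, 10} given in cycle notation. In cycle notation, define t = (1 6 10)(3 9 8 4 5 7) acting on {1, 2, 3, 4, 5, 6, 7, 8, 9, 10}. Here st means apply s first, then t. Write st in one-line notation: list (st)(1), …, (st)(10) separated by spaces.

For each element, apply s then t: 1 → 5 → 7; 2 → 1 → 6; 3 → 4 → 5; 4 → 2 → 2; 5 → 8 → 4; 6 → 6 → 10; 7 → 9 → 8; 8 → 10 → 1; 9 → 7 → 3; 10 → 3 → 9.
So st in one-line form is 7 6 5 2 4 10 8 1 3 9.

7 6 5 2 4 10 8 1 3 9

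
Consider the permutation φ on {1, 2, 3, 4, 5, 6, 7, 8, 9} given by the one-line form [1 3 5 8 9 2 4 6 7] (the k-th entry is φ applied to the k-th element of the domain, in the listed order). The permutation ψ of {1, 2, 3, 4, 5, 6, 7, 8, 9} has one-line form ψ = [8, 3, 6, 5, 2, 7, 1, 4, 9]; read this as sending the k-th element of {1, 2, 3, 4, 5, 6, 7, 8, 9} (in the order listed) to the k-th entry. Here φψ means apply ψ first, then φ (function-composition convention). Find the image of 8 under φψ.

(φψ)(8) = φ(ψ(8)). ψ(8) = 4, then φ(4) = 8. So (φψ)(8) = 8.

8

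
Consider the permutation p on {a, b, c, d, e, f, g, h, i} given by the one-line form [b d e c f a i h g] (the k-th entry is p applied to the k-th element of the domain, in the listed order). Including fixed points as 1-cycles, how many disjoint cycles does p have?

The cycle decomposition is (a, b, d, c, e, f)(g, i)(h), which has 3 cycles (counting 1-cycles).

3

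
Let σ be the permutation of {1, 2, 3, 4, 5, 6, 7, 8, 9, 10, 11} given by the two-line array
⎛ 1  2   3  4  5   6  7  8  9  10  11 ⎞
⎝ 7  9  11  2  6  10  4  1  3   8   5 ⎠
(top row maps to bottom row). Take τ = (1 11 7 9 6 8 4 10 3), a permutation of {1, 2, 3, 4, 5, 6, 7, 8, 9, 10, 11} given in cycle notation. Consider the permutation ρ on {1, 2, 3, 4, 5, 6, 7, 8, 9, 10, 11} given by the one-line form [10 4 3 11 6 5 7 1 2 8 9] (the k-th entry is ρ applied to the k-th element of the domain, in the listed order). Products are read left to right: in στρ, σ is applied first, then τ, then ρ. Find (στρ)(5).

Chase 5: σ(5) = 6; τ(6) = 8; ρ(8) = 1. Hence (στρ)(5) = 1.

1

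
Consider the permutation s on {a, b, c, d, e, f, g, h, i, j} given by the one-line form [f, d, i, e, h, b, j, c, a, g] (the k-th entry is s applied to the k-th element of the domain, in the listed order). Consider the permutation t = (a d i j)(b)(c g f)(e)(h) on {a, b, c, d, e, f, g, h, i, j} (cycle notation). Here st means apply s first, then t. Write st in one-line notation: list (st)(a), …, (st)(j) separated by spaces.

For each element, apply s then t: a → f → c; b → d → i; c → i → j; d → e → e; e → h → h; f → b → b; g → j → a; h → c → g; i → a → d; j → g → f.
So st in one-line form is c i j e h b a g d f.

c i j e h b a g d f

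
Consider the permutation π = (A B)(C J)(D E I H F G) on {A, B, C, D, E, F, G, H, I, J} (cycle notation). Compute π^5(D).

D lies in the 6-cycle (D E I H F G).
Advancing 5 steps from D: D → E → I → H → F → G.

G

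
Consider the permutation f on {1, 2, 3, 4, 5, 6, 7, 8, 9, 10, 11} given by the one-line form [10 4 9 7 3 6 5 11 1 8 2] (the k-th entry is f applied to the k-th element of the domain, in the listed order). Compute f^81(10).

8

Tracing 10 → 8 → … returns to 10 after 10 steps, so 10 lies in a 10-cycle (1, 10, 8, 11, 2, 4, 7, 5, 3, 9).
Since the cycle has length 10, f^81 acts on it the same as f^1 (81 mod 10 = 1).
Advancing 1 step from 10: 10 → 8.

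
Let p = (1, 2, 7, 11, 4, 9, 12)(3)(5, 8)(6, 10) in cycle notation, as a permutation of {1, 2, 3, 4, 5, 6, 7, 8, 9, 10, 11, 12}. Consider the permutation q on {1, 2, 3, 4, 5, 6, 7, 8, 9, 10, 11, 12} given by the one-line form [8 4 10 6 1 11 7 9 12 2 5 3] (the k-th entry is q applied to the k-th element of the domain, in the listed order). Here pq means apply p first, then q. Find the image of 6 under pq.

2

First apply p: p(6) = 10, then q(10) = 2. Thus (pq)(6) = 2.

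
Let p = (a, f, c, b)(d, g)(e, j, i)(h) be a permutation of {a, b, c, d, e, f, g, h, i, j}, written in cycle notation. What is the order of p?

The disjoint cycles have lengths 4, 3, 2, 1.
The order of p is the least common multiple of its cycle lengths: lcm(4, 3, 2) = 12.

12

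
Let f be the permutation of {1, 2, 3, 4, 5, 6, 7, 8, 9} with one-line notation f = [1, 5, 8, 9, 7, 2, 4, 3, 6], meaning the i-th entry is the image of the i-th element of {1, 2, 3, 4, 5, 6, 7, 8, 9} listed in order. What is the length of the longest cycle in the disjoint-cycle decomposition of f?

Decomposing into disjoint cycles gives (2 5 7 4 9 6)(3 8); the longest has length 6.

6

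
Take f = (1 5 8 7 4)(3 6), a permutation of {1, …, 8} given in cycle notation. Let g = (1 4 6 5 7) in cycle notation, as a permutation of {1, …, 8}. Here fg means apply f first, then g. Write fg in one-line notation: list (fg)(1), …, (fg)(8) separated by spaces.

7 2 5 4 8 3 6 1

For each element, apply f then g: 1 → 5 → 7; 2 → 2 → 2; 3 → 6 → 5; 4 → 1 → 4; 5 → 8 → 8; 6 → 3 → 3; 7 → 4 → 6; 8 → 7 → 1.
Collecting the images, fg = [7 2 5 4 8 3 6 1].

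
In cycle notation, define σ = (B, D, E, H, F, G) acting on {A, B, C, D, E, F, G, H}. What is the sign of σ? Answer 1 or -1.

The cycle lengths are 6, 1, 1.
A cycle of length ℓ contributes ℓ−1 transpositions, so σ is a product of 5 transpositions — odd.

-1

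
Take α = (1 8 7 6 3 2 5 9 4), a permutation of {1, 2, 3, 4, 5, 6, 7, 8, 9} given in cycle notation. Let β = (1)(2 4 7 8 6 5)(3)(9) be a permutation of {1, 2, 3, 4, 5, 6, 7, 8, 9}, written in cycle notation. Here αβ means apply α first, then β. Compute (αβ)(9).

7

(αβ)(9) = β(α(9)). α(9) = 4, then β(4) = 7. So (αβ)(9) = 7.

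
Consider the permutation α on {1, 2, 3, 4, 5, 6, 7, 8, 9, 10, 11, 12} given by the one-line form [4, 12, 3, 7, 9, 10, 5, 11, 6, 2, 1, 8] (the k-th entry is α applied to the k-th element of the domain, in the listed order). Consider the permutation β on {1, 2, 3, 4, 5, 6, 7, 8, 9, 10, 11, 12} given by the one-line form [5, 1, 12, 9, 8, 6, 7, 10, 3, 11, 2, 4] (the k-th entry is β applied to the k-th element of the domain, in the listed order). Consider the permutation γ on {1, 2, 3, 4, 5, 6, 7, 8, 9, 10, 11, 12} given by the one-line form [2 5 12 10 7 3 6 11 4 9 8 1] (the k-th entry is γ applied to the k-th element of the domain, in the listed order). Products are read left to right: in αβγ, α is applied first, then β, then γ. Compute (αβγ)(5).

12

(αβγ)(5) = γ(β(α(5))). α(5) = 9, then β(9) = 3, then γ(3) = 12, so the result is 12.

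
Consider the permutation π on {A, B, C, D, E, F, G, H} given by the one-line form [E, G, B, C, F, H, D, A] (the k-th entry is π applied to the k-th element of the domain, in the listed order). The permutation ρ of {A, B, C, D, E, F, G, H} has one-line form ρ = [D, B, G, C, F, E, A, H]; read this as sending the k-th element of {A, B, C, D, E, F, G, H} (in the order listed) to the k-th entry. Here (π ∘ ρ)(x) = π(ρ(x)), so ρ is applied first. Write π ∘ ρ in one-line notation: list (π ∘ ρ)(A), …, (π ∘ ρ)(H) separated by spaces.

C G D B H F E A

For each element, apply ρ then π: A → D → C; B → B → G; C → G → D; D → C → B; E → F → H; F → E → F; G → A → E; H → H → A.
Collecting the images, π ∘ ρ = [C G D B H F E A].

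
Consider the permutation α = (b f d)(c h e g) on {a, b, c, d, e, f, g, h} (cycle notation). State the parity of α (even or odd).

The cycle lengths are 4, 3, 1.
A cycle of length ℓ contributes ℓ−1 transpositions, so α is a product of 3 + 2 = 5 transpositions — odd.

odd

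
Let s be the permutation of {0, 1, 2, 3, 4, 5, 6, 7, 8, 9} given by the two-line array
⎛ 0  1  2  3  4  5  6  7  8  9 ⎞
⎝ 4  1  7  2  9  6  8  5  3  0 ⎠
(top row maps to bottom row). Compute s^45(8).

Tracing 8 → 3 → … returns to 8 after 6 steps, so 8 lies in a 6-cycle (2 7 5 6 8 3).
Since the cycle has length 6, s^45 acts on it the same as s^3 (45 mod 6 = 3).
Stepping 3 places around the cycle: 8 → 3 → 2 → 7.

7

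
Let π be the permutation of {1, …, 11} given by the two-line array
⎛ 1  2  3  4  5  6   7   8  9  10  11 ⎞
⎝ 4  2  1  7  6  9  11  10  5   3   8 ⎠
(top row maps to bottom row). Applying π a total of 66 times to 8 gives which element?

Tracing 8 → 10 → … returns to 8 after 7 steps, so 8 lies in a 7-cycle (1, 4, 7, 11, 8, 10, 3).
Since the cycle has length 7, π^66 acts on it the same as π^3 (66 mod 7 = 3).
Advancing 3 steps from 8: 8 → 10 → 3 → 1.

1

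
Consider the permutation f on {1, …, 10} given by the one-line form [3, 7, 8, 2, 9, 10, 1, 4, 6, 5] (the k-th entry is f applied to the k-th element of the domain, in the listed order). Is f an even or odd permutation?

In disjoint-cycle form the cycle lengths are 6, 4.
A cycle of length ℓ contributes ℓ−1 transpositions, so f is a product of 5 + 3 = 8 transpositions — even.

even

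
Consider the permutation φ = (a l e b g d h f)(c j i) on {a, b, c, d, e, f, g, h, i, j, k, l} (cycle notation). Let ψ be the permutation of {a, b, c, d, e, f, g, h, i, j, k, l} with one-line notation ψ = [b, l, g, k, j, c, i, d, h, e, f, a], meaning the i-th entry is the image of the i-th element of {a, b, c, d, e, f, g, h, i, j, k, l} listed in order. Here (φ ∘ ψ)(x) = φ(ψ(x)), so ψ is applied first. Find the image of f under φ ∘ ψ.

First apply ψ: ψ(f) = c, then φ(c) = j. Thus (φ ∘ ψ)(f) = j.

j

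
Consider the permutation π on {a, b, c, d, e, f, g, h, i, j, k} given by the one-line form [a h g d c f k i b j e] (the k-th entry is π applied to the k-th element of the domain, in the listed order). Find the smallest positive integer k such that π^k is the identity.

12

The disjoint-cycle form of π has cycle lengths 4, 3, 1, 1, 1, 1.
The order of π is the least common multiple of its cycle lengths: lcm(4, 3) = 12.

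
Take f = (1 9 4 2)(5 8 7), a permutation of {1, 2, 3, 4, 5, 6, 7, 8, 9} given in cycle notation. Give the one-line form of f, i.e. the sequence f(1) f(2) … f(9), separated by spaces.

Image by image: 1↦9, 2↦1, 3↦3, 4↦2, 5↦8, 6↦6, 7↦5, 8↦7, 9↦4.
Listing these in domain order gives 9 1 3 2 8 6 5 7 4.

9 1 3 2 8 6 5 7 4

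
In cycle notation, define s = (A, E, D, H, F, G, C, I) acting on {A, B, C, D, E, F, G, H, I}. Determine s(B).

B does not appear in any cycle of s, so it is a fixed point: s(B) = B.

B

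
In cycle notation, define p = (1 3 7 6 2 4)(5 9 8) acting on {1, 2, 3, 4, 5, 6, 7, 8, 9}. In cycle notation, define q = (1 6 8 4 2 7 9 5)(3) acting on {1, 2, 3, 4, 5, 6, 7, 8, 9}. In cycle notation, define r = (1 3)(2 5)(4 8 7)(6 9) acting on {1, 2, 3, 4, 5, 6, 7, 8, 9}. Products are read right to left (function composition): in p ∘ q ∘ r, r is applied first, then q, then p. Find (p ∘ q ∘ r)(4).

Chase 4: r(4) = 8; q(8) = 4; p(4) = 1. Hence (p ∘ q ∘ r)(4) = 1.

1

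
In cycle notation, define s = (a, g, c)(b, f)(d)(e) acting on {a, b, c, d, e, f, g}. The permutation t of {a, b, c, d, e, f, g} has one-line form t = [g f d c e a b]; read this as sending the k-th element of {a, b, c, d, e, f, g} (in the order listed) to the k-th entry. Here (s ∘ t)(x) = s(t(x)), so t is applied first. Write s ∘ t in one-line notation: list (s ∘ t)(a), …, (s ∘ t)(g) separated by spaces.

c b d a e g f

Chase each element through t then s: a → g → c; b → f → b; c → d → d; d → c → a; e → e → e; f → a → g; g → b → f.
Collecting the images, s ∘ t = [c b d a e g f].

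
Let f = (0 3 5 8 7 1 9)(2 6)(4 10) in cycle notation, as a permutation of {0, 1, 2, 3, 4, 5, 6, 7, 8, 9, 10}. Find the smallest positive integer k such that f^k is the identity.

The disjoint cycles have lengths 7, 2, 2.
Since disjoint cycles commute, ord(f) = lcm(7, 2, 2) = 14.

14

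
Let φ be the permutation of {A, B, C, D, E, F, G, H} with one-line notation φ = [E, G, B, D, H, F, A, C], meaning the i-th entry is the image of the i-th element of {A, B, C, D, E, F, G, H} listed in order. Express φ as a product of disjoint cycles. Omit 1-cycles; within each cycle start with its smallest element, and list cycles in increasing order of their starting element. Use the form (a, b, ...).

(A, E, H, C, B, G)

Iterating φ from A gives A → E → H → C → B → G → A; that is the 6-cycle (A, E, H, C, B, G).
Continuing from each remaining unvisited element yields (A, E, H, C, B, G).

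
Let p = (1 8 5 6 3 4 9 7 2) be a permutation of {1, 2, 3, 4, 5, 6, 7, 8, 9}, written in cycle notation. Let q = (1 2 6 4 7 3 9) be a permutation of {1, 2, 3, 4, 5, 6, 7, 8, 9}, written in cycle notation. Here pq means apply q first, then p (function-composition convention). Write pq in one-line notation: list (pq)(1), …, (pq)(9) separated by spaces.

(pq)(x) = p(q(x)). Computing each image: p(q(1)) = p(2) = 1, p(q(2)) = p(6) = 3, p(q(3)) = p(9) = 7, p(q(4)) = p(7) = 2, p(q(5)) = p(5) = 6, p(q(6)) = p(4) = 9, p(q(7)) = p(3) = 4, p(q(8)) = p(8) = 5, p(q(9)) = p(1) = 8.
Hence pq = [1 3 7 2 6 9 4 5 8].

1 3 7 2 6 9 4 5 8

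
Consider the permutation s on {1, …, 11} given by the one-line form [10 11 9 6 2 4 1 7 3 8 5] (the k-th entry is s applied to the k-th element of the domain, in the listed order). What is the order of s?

The disjoint-cycle form of s has cycle lengths 4, 3, 2, 2.
The order of s is the least common multiple of its cycle lengths: lcm(4, 3, 2, 2) = 12.

12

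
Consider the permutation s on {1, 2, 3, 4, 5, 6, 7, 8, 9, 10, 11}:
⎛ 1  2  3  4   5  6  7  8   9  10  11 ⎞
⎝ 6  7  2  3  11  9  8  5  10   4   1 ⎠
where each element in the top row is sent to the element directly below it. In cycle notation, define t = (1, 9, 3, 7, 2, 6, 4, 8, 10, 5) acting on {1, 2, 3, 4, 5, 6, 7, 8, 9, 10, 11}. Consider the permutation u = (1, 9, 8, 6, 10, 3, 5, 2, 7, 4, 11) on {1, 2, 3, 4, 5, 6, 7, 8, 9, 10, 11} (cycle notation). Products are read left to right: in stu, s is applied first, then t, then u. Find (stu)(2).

7

Chase 2: s(2) = 7; t(7) = 2; u(2) = 7. Hence (stu)(2) = 7.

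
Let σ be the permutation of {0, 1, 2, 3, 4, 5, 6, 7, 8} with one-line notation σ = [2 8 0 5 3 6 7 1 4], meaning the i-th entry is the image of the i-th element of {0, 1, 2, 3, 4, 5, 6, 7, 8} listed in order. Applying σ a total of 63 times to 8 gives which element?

Tracing 8 → 4 → … returns to 8 after 7 steps, so 8 lies in a 7-cycle (1 8 4 3 5 6 7).
On a 7-cycle, σ^7 is the identity, so σ^63 = σ^0 there (63 ≡ 0 mod 7).
So σ^63(8) = 8.

8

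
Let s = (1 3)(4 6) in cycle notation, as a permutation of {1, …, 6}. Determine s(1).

3

Within (1 3), 1 ↦ 3.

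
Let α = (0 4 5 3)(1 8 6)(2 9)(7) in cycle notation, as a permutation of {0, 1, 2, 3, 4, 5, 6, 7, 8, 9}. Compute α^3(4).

0

4 lies in the 4-cycle (0 4 5 3).
Advancing 3 steps from 4: 4 → 5 → 3 → 0.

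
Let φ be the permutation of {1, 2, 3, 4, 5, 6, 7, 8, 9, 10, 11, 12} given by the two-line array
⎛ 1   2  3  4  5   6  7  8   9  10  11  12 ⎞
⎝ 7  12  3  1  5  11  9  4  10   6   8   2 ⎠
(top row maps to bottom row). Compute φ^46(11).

10

Tracing 11 → 8 → … returns to 11 after 8 steps, so 11 lies in an 8-cycle (1, 7, 9, 10, 6, 11, 8, 4).
Powers repeat with period 8 on this cycle, and 46 mod 8 = 6, so φ^46(11) = φ^6(11).
Advancing 6 steps from 11: 11 → 8 → 4 → 1 → 7 → 9 → 10.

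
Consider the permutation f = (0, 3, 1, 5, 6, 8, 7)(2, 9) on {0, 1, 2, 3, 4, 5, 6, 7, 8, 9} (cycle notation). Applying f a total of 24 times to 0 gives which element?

5

0 lies in the 7-cycle (0, 3, 1, 5, 6, 8, 7).
Since the cycle has length 7, f^24 acts on it the same as f^3 (24 mod 7 = 3).
Advancing 3 steps from 0: 0 → 3 → 1 → 5.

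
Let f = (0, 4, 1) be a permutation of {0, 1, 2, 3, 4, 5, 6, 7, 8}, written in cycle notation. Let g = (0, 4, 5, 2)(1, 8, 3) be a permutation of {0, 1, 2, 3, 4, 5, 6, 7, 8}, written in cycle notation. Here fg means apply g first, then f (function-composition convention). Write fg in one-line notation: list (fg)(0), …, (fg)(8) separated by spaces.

For each element, apply g then f: 0 → 4 → 1; 1 → 8 → 8; 2 → 0 → 4; 3 → 1 → 0; 4 → 5 → 5; 5 → 2 → 2; 6 → 6 → 6; 7 → 7 → 7; 8 → 3 → 3.
So fg in one-line form is 1 8 4 0 5 2 6 7 3.

1 8 4 0 5 2 6 7 3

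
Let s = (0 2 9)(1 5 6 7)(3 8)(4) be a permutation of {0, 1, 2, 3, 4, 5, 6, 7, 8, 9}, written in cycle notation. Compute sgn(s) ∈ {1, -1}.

1

The cycle lengths are 4, 3, 2, 1.
A cycle of length ℓ contributes ℓ−1 transpositions, so s is a product of 3 + 2 + 1 = 6 transpositions — even.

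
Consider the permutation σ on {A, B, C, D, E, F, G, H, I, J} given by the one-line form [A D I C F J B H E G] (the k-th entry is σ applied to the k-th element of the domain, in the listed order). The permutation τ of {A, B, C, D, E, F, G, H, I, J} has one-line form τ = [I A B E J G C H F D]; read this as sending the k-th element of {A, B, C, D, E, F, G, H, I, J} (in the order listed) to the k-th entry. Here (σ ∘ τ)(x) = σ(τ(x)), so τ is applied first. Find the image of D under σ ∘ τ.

F

τ(D) = E, then σ(E) = F; composing gives (σ ∘ τ)(D) = F.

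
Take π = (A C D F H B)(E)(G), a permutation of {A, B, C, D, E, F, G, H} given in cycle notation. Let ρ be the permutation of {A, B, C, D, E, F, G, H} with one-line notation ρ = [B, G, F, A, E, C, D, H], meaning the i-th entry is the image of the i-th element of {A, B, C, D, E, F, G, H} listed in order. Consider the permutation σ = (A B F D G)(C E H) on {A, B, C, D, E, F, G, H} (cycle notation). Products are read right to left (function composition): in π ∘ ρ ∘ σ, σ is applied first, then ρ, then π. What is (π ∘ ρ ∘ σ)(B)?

D

Chase B: σ(B) = F; ρ(F) = C; π(C) = D. Hence (π ∘ ρ ∘ σ)(B) = D.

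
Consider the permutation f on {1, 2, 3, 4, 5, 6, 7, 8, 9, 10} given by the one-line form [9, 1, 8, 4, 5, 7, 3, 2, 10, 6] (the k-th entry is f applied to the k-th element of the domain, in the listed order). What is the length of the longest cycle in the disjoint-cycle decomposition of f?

Decomposing into disjoint cycles gives (1, 9, 10, 6, 7, 3, 8, 2); the longest has length 8.

8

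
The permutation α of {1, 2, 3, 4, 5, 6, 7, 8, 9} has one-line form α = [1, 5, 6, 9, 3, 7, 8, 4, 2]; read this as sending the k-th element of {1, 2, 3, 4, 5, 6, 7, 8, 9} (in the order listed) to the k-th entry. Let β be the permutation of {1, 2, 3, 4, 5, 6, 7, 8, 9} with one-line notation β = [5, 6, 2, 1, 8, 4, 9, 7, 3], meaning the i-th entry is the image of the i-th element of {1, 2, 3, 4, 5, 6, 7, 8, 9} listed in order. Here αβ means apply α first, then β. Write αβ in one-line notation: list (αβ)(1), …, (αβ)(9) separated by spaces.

(αβ)(x) = β(α(x)). Computing each image: β(α(1)) = β(1) = 5, β(α(2)) = β(5) = 8, β(α(3)) = β(6) = 4, β(α(4)) = β(9) = 3, β(α(5)) = β(3) = 2, β(α(6)) = β(7) = 9, β(α(7)) = β(8) = 7, β(α(8)) = β(4) = 1, β(α(9)) = β(2) = 6.
Hence αβ = [5 8 4 3 2 9 7 1 6].

5 8 4 3 2 9 7 1 6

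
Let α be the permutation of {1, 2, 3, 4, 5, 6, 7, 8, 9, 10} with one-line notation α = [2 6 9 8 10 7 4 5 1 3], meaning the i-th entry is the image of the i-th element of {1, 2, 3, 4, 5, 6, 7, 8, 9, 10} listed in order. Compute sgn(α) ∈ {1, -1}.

In disjoint-cycle form the cycle lengths are 10.
A cycle of length ℓ contributes ℓ−1 transpositions, so α is a product of 9 transpositions — odd.

-1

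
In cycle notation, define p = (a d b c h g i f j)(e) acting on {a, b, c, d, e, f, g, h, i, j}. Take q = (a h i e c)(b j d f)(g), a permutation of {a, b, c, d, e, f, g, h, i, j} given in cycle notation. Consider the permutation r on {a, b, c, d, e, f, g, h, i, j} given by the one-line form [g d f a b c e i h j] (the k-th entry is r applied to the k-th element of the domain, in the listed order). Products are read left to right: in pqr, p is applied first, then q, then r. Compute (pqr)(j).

i

Apply the permutations in order: p(j) = a, then q(a) = h, then r(h) = i. So (pqr)(j) = i.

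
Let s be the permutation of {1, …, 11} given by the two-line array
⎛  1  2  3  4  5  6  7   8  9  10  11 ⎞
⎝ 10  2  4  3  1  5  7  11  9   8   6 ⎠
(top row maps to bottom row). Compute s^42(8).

8

Tracing 8 → 11 → … returns to 8 after 6 steps, so 8 lies in a 6-cycle (1 10 8 11 6 5).
Since the cycle has length 6, s^42 acts on it the same as s^0 (42 mod 6 = 0).
So s^42(8) = 8.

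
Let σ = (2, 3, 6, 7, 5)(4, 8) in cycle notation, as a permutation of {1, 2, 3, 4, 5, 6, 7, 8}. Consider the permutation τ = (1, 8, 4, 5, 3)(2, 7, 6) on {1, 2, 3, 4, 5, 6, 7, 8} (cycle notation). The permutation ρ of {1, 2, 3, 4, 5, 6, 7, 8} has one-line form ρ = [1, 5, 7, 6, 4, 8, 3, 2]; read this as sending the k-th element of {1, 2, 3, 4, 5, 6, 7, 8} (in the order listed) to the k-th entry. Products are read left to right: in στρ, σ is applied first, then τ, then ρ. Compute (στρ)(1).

2

(στρ)(1) = ρ(τ(σ(1))). σ(1) = 1, then τ(1) = 8, then ρ(8) = 2, so the result is 2.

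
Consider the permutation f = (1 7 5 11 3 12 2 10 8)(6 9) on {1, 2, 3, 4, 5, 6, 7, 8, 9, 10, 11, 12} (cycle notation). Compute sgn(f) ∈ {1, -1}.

-1

The cycle lengths are 9, 2, 1.
A cycle is odd iff its length is even; f has 1 even-length cycle, so sgn(f) = (−1)^1 and f is odd.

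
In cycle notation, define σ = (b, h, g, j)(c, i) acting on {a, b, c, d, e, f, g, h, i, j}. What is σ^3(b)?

b lies in the 4-cycle (b, h, g, j).
Advancing 3 steps from b: b → h → g → j.

j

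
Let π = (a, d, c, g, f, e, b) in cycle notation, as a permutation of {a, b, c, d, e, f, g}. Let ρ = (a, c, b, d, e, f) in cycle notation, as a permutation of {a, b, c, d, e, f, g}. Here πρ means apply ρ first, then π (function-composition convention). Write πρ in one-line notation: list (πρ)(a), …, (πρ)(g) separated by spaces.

g c a b e d f

Chase each element through ρ then π: a → c → g; b → d → c; c → b → a; d → e → b; e → f → e; f → a → d; g → g → f.
So πρ in one-line form is g c a b e d f.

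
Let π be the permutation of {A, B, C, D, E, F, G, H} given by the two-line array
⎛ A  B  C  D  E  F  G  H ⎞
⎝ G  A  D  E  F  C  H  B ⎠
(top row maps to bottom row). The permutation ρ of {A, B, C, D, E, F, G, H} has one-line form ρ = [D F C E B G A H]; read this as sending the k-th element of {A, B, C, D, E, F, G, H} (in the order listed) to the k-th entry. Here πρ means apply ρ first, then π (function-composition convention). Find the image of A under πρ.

First apply ρ: ρ(A) = D, then π(D) = E. Thus (πρ)(A) = E.

E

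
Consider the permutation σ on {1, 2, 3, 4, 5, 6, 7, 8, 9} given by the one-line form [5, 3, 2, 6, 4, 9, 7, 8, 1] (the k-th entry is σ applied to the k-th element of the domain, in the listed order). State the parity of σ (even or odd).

In disjoint-cycle form the cycle lengths are 5, 2, 1, 1.
A cycle of length ℓ contributes ℓ−1 transpositions, so σ is a product of 4 + 1 = 5 transpositions — odd.

odd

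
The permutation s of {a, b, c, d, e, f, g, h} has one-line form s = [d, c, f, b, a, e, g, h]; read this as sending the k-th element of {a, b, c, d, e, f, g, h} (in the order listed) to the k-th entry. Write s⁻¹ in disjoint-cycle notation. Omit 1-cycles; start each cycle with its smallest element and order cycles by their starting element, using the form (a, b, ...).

(a, e, f, c, b, d)

The cycle decomposition of s is (a, d, b, c, f, e).
The inverse reverses every cycle; in canonical form, s⁻¹ = (a, e, f, c, b, d).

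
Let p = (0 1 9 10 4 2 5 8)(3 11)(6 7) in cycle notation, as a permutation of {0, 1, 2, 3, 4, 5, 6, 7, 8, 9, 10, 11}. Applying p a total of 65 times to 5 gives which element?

8

5 lies in the 8-cycle (0 1 9 10 4 2 5 8).
Since the cycle has length 8, p^65 acts on it the same as p^1 (65 mod 8 = 1).
Advancing 1 step from 5: 5 → 8.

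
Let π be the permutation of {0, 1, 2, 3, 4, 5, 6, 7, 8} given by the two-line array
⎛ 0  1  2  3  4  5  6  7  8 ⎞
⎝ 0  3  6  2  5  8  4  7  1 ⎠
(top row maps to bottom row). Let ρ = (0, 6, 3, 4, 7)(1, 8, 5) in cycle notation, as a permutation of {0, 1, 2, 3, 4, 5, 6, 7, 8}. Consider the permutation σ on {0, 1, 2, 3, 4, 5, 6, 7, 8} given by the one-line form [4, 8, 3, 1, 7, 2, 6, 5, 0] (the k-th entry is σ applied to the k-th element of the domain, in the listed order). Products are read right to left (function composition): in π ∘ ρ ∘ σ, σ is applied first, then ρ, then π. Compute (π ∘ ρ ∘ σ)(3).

1

Apply the permutations in order: σ(3) = 1, then ρ(1) = 8, then π(8) = 1. So (π ∘ ρ ∘ σ)(3) = 1.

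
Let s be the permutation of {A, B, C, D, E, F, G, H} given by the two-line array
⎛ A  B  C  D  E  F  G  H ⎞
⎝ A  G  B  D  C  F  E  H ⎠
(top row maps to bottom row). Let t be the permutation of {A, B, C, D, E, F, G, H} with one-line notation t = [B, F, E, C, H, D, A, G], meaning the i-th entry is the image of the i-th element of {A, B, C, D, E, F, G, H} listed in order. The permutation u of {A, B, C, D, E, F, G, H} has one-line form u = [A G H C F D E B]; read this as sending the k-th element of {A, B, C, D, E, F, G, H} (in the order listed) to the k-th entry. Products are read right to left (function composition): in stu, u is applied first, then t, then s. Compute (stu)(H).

F

Apply the permutations in order: u(H) = B, then t(B) = F, then s(F) = F. So (stu)(H) = F.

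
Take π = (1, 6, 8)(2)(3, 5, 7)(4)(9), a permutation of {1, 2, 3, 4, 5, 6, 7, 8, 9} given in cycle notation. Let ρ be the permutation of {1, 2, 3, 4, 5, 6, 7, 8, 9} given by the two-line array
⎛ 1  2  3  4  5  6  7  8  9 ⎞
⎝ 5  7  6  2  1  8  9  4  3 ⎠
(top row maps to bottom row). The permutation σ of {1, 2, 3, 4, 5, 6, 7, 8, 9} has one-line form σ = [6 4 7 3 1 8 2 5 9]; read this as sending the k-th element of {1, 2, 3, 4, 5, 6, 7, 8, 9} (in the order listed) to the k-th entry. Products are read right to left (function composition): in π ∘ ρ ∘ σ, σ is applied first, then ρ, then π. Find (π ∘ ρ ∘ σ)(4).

8

Chase 4: σ(4) = 3; ρ(3) = 6; π(6) = 8. Hence (π ∘ ρ ∘ σ)(4) = 8.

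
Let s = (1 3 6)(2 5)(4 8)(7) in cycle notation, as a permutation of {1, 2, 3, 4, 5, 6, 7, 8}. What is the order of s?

The disjoint cycles have lengths 3, 2, 2, 1.
The order of s is the least common multiple of its cycle lengths: lcm(3, 2, 2) = 6.

6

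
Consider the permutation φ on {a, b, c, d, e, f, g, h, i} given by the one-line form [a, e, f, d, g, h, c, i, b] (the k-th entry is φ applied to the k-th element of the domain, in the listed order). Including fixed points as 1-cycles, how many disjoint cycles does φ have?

3

The cycle decomposition is (a)(b, e, g, c, f, h, i)(d), which has 3 cycles (counting 1-cycles).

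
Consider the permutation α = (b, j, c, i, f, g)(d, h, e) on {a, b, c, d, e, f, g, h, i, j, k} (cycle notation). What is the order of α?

6

The cycle type of α is (6, 3, 1, 1).
The order is lcm(6, 3) = 6.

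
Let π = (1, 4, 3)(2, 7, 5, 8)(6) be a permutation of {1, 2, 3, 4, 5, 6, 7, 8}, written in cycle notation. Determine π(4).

3

In the cycle (1, 4, 3), 4 is followed by 3, so π(4) = 3.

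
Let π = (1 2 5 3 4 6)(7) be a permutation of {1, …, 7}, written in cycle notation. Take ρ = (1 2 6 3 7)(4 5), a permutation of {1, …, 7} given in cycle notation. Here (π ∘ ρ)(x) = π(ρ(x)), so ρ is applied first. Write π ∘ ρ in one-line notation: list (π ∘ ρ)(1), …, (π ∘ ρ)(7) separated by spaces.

Chase each element through ρ then π: 1 → 2 → 5; 2 → 6 → 1; 3 → 7 → 7; 4 → 5 → 3; 5 → 4 → 6; 6 → 3 → 4; 7 → 1 → 2.
Collecting the images, π ∘ ρ = [5 1 7 3 6 4 2].

5 1 7 3 6 4 2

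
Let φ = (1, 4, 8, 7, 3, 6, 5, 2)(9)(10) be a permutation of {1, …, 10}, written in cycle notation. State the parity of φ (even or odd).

The cycle lengths are 8, 1, 1.
A cycle is odd iff its length is even; φ has 1 even-length cycle, so sgn(φ) = (−1)^1 and φ is odd.

odd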